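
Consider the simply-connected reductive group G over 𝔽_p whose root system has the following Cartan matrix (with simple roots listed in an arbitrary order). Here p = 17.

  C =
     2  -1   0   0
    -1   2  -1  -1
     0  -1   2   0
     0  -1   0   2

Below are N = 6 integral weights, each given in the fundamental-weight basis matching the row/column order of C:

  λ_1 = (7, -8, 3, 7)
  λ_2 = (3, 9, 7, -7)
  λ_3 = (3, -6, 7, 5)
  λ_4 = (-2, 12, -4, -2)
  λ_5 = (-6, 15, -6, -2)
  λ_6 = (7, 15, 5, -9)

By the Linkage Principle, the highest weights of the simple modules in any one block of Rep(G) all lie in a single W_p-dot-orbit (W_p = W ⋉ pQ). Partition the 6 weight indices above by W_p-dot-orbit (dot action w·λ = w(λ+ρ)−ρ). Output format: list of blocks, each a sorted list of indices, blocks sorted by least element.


D_4 Cartan matrix, 4 simple roots permuted; ρ=(1,1,1,1).

Ā_17 reps of the 6 weights (D_4, coords as presented):

    [1] (1, 4, 3, 1)
    [2] (1, 4, 3, 1)
    [3] (1, 4, 3, 1)
    [4] (1, 4, 3, 1)
    [5] (5, 1, 5, 1)
    [6] (1, 4, 3, 1)

Partition of {1..6} into 2 W_17-dot-orbits:

[[1, 2, 3, 4, 6], [5]]


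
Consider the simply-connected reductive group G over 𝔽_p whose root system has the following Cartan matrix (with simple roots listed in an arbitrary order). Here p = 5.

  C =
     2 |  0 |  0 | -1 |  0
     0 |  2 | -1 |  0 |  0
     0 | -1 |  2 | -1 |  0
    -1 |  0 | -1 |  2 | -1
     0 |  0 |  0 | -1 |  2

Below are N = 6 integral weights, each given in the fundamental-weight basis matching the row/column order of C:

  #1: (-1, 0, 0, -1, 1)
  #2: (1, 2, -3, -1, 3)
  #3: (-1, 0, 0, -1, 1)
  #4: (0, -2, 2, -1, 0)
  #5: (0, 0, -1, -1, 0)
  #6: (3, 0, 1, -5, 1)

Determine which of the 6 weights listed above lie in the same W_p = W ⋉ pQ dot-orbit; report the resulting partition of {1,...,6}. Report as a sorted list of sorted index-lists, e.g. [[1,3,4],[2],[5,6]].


Dynkin diagram of C (from the 8 off-diagonal −1 entries): D_5.

λ_j+ρ reflected into Ā_5 (⟨·,θ^∨⟩≤5); 5-tuples as given:

  [1] (0, 1, 1, 0, 2);  [2] (0, 1, 1, 0, 2);  [3] (0, 1, 1, 0, 2);  [4] (1, 1, 0, 0, 1);  [5] (1, 1, 0, 0, 1);  [6] (0, 1, 1, 0, 2)

Linkage partition of the 6 weights (2 classes, p=5):

[[1, 2, 3, 6], [4, 5]]


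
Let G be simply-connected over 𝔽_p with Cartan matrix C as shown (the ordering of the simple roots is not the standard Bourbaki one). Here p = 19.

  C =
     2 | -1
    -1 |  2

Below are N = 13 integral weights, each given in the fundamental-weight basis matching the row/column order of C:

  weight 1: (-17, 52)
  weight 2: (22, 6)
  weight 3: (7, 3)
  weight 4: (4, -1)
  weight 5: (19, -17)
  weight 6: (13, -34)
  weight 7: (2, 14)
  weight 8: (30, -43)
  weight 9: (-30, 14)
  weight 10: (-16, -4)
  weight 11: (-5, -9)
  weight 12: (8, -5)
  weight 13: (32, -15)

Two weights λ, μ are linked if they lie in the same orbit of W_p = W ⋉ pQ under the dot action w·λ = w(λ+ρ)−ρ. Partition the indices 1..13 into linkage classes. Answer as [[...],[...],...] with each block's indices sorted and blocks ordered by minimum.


Type A_2, rank 2, |W|=6; reorder rows/cols to standard.

Alcove-folded reps (p=19, 13 weights, presented ϖ-order):

  [1] (3, 15)
  [2] (8, 4)
  [3] (8, 4)
  [4] (5, 0)
  [5] (3, 15)
  [6] (5, 0)
  [7] (3, 15)
  [8] (8, 4)
  [9] (5, 4)
  [10] (3, 15)
  [11] (8, 4)
  [12] (5, 4)
  [13] (5, 0)

Partition of {1..13} into 4 W_19-dot-orbits:

[[1, 5, 7, 10], [2, 3, 8, 11], [4, 6, 13], [9, 12]]


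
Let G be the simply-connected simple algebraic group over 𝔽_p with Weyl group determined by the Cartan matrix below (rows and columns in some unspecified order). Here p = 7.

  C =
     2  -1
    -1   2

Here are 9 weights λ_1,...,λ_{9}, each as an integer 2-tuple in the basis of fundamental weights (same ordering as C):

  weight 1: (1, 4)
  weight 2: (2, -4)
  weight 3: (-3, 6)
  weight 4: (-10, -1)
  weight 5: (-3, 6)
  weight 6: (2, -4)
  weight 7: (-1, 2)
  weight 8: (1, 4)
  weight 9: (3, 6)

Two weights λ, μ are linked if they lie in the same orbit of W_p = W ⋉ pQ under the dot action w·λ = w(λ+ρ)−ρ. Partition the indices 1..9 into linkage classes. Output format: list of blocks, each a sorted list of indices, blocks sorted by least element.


Type A_2, rank 2, |W|=6; reorder rows/cols to standard.

Alcove-folded reps (p=7, 9 weights, presented ϖ-order):

  λ_1 → (2, 5) · λ_2 → (0, 3) · λ_3 → (2, 5) · λ_4 → (2, 5) · λ_5 → (2, 5) · λ_6 → (0, 3) · λ_7 → (0, 3) · λ_8 → (2, 5) · λ_9 → (0, 3)

Partition of {1..9} into 2 W_7-dot-orbits:

[[1, 3, 4, 5, 8], [2, 6, 7, 9]]


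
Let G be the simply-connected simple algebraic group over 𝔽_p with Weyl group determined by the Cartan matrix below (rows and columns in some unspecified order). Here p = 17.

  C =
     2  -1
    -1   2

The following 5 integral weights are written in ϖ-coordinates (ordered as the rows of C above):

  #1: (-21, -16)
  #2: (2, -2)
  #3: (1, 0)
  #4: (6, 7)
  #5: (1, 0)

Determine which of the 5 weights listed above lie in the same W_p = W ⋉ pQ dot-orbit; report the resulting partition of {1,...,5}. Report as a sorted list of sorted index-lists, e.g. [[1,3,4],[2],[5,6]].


Dynkin diagram of C (from the 2 off-diagonal −1 entries): A_2.

Ā_17 reps of the 5 weights (A_2, coords as presented):

  [1] (2, 1);  [2] (2, 1);  [3] (2, 1);  [4] (7, 8);  [5] (2, 1)

Partition of {1..5} into 2 W_17-dot-orbits:

[[1, 2, 3, 5], [4]]


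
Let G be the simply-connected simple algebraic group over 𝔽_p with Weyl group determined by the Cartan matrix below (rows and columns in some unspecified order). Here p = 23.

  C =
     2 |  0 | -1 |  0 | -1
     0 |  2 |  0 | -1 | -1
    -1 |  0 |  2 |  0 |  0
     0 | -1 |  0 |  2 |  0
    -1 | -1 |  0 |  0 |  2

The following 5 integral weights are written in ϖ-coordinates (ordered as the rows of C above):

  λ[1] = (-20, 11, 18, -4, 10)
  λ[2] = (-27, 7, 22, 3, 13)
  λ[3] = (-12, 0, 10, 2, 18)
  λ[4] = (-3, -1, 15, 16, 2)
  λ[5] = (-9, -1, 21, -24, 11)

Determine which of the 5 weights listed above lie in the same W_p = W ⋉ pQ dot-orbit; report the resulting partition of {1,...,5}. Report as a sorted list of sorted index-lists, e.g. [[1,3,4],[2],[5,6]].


Cartan matrix: type A_5 (|W|=720); un-permuting the 5 rows.

Alcove-folded reps (p=23, 5 weights, presented ϖ-order):

  λ_1+ρ ↦ (11, 1, 0, 3, 8);  λ_2+ρ ↦ (11, 1, 0, 3, 8);  λ_3+ρ ↦ (11, 1, 0, 3, 8);  λ_4+ρ ↦ (2, 0, 3, 6, 1);  λ_5+ρ ↦ (11, 1, 0, 3, 8)

Grouping the 5 weights by Ā_23-representative: 2 linkage classes.

[[1, 2, 3, 5], [4]]


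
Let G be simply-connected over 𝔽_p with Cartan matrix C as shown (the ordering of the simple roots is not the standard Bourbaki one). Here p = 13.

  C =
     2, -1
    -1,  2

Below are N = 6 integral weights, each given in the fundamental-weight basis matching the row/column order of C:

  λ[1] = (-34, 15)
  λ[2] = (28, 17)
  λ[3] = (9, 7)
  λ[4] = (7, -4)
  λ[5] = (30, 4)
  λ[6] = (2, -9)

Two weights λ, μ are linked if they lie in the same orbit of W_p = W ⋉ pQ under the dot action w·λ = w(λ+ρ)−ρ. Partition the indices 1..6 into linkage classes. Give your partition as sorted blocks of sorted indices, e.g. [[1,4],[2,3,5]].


Cartan matrix: type A_2 (|W|=6); un-permuting the 2 rows.

Folding the 6 weights λ_j+ρ into Ā_13 (reps in the given 2-coord order):

  λ_1 → (3, 4);  λ_2 → (5, 3);  λ_3 → (5, 3);  λ_4 → (5, 3);  λ_5 → (5, 3);  λ_6 → (5, 3)

Linkage partition of the 6 weights (2 classes, p=13):

[[1], [2, 3, 4, 5, 6]]


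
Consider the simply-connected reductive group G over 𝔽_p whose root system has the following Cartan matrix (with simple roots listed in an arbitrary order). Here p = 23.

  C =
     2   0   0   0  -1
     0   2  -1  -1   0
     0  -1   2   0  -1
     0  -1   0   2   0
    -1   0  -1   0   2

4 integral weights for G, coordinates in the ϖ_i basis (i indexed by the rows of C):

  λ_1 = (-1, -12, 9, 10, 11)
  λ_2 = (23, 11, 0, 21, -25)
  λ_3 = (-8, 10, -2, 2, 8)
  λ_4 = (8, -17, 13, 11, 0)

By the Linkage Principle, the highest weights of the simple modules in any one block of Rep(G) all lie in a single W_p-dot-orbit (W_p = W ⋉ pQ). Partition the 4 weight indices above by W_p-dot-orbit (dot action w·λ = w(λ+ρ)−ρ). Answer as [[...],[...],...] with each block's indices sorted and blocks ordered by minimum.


Cartan matrix: type A_5 (|W|=720); un-permuting the 5 rows.

W_23-reps of the 4 weights in Ā_23 (same 5-coord order as C):

  λ_1+ρ ↦ (0, 10, 1, 0, 11);  λ_2+ρ ↦ (0, 10, 1, 0, 11);  λ_3+ρ ↦ (7, 10, 1, 3, 1);  λ_4+ρ ↦ (7, 10, 1, 3, 1)

Grouping the 4 weights by Ā_23-representative: 2 linkage classes.

[[1, 2], [3, 4]]


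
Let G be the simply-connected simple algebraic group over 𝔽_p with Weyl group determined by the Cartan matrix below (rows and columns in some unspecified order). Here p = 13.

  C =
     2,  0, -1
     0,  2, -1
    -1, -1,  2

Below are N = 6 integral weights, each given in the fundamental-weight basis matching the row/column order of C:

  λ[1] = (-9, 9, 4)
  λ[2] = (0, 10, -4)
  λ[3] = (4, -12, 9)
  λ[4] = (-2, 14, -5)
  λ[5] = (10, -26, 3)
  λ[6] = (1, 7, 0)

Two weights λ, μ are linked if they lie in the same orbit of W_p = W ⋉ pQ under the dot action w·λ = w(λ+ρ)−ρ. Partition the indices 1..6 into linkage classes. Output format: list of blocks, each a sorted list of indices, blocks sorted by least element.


Dynkin diagram of C (from the 4 off-diagonal −1 entries): A_3.

Alcove-folded reps (p=13, 6 weights, presented ϖ-order):

  λ_1 → (3, 5, 3) · λ_2 → (2, 8, 1) · λ_3 → (2, 8, 1) · λ_4 → (2, 8, 1) · λ_5 → (2, 8, 1) · λ_6 → (2, 8, 1)

These 6 weights hit 2 W_13-dot-orbits; sizes (1, 5):

[[1], [2, 3, 4, 5, 6]]


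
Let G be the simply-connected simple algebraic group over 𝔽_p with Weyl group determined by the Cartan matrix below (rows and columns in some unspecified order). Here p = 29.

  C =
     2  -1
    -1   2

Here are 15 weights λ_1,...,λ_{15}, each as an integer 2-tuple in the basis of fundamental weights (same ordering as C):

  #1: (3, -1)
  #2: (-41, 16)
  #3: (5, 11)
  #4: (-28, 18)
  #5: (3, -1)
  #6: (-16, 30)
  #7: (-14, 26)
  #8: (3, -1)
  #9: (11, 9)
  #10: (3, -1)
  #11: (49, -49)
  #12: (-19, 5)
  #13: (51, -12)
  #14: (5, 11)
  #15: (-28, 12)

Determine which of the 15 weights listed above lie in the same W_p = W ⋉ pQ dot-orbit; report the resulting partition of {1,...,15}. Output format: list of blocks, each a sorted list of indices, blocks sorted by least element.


Cartan matrix: type A_2 (|W|=6); un-permuting the 2 rows.

Ā_29 reps of the 15 weights (A_2, coords as presented):

    λ_1+ρ ↦ (4, 0)
    λ_2+ρ ↦ (6, 12)
    λ_3+ρ ↦ (6, 12)
    λ_4+ρ ↦ (19, 8)
    λ_5+ρ ↦ (4, 0)
    λ_6+ρ ↦ (13, 14)
    λ_7+ρ ↦ (13, 14)
    λ_8+ρ ↦ (4, 0)
    λ_9+ρ ↦ (12, 10)
    λ_10+ρ ↦ (4, 0)
    λ_11+ρ ↦ (19, 8)
    λ_12+ρ ↦ (6, 12)
    λ_13+ρ ↦ (6, 12)
    λ_14+ρ ↦ (6, 12)
    λ_15+ρ ↦ (13, 14)

The 15 indices split into 5 linkage classes (same alcove rep ⇔ same W_29-dot-orbit):

[[1, 5, 8, 10], [2, 3, 12, 13, 14], [4, 11], [6, 7, 15], [9]]


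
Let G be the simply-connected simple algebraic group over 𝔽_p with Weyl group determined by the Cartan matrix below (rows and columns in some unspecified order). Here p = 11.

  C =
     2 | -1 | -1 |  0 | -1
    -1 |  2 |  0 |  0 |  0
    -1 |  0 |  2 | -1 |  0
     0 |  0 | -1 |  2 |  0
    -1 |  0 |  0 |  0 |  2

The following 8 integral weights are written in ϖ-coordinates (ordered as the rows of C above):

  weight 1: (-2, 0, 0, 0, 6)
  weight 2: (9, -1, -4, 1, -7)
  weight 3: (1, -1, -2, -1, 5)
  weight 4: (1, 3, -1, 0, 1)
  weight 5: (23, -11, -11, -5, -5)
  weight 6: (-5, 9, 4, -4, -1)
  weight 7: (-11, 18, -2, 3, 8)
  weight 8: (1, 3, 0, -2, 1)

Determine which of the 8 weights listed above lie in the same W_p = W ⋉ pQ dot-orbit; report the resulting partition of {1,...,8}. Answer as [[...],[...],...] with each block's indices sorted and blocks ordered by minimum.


Dynkin diagram of C (from the 8 off-diagonal −1 entries): D_5.

Folding the 8 weights λ_j+ρ into Ā_11 (reps in the given 5-coord order):

  λ_1+ρ ↦ (1, 0, 0, 1, 6);  λ_2+ρ ↦ (1, 0, 0, 1, 6);  λ_3+ρ ↦ (1, 0, 0, 1, 6);  λ_4+ρ ↦ (2, 4, 0, 1, 2);  λ_5+ρ ↦ (1, 0, 0, 1, 6);  λ_6+ρ ↦ (2, 4, 0, 1, 2);  λ_7+ρ ↦ (1, 0, 0, 1, 6);  λ_8+ρ ↦ (2, 4, 0, 1, 2)

These 8 weights hit 2 W_11-dot-orbits; sizes (5, 3):

[[1, 2, 3, 5, 7], [4, 6, 8]]


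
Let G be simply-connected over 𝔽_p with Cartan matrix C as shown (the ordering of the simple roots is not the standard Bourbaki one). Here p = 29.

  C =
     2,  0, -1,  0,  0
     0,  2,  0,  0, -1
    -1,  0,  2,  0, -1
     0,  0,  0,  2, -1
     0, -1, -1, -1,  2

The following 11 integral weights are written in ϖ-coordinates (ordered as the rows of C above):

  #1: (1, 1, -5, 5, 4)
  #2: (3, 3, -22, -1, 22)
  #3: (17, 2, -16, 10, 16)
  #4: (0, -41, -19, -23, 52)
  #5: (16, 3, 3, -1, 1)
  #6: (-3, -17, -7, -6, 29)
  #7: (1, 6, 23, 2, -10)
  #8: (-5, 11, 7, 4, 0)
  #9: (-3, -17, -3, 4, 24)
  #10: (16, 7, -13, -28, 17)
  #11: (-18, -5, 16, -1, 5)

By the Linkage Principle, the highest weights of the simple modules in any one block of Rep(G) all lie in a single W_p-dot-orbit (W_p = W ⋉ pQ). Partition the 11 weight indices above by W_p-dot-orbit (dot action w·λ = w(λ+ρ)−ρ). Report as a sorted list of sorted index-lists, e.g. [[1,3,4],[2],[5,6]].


Type D_5, rank 5, |W|=1920; reorder rows/cols to standard.

λ_j+ρ reflected into Ā_29 (⟨·,θ^∨⟩≤29); 5-tuples as given:

  1: (2, 2, 2, 6, 1)
  2: (17, 4, 0, 0, 2)
  3: (2, 2, 2, 6, 1)
  4: (2, 2, 2, 6, 1)
  5: (17, 4, 0, 0, 2)
  6: (4, 15, 1, 4, 1)
  7: (2, 2, 2, 6, 1)
  8: (4, 12, 2, 5, 1)
  9: (4, 15, 1, 4, 1)
  10: (4, 12, 2, 5, 1)
  11: (17, 4, 0, 0, 2)

These 11 weights hit 4 W_29-dot-orbits; sizes (4, 3, 2, 2):

[[1, 3, 4, 7], [2, 5, 11], [6, 9], [8, 10]]


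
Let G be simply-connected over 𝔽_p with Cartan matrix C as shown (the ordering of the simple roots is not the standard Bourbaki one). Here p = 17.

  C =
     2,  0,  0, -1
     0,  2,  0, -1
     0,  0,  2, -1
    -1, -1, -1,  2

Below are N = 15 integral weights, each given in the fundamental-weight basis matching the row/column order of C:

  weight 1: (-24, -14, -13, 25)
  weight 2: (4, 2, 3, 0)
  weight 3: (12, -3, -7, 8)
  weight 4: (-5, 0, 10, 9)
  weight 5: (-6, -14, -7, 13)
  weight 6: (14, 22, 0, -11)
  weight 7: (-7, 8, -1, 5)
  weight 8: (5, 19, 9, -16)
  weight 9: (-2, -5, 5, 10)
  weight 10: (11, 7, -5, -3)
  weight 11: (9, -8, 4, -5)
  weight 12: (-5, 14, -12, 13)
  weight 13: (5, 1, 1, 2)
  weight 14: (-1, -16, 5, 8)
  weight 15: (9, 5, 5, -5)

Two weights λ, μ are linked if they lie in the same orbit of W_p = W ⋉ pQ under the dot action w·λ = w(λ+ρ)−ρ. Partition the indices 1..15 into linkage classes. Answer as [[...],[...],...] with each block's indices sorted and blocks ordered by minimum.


Cartan matrix: type D_4 (|W|=192); un-permuting the 4 rows.

W_17-reps of the 15 weights in Ā_17 (same 4-coord order as C):

  λ_1+ρ ↦ (5, 3, 4, 1) · λ_2+ρ ↦ (5, 3, 4, 1) · λ_3+ρ ↦ (8, 3, 1, 2) · λ_4+ρ ↦ (1, 4, 6, 0) · λ_5+ρ ↦ (5, 3, 4, 1) · λ_6+ρ ↦ (6, 2, 2, 3) · λ_7+ρ ↦ (6, 9, 0, 0) · λ_8+ρ ↦ (6, 2, 2, 3) · λ_9+ρ ↦ (1, 4, 6, 0) · λ_10+ρ ↦ (6, 2, 2, 3) · λ_11+ρ ↦ (1, 4, 6, 0) · λ_12+ρ ↦ (8, 3, 1, 2) · λ_13+ρ ↦ (6, 2, 2, 3) · λ_14+ρ ↦ (6, 9, 0, 0) · λ_15+ρ ↦ (6, 2, 2, 3)

These 15 weights hit 5 W_17-dot-orbits; sizes (3, 2, 3, 5, 2):

[[1, 2, 5], [3, 12], [4, 9, 11], [6, 8, 10, 13, 15], [7, 14]]


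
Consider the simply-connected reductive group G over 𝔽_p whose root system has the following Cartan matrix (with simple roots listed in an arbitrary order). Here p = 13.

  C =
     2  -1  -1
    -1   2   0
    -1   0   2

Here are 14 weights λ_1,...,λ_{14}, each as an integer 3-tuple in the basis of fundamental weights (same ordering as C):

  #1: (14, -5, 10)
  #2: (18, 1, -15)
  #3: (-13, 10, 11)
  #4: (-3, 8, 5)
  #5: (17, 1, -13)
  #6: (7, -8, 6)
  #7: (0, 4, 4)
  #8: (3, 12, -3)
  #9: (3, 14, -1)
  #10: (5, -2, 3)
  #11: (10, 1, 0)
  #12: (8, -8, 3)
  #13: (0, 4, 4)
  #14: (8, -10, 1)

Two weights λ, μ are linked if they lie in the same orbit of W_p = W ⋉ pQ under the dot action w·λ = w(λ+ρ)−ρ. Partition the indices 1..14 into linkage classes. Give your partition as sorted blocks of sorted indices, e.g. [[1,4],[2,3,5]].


Cartan matrix: type A_3 (|W|=24); un-permuting the 3 rows.

W_13-reps of the 14 weights in Ā_13 (same 3-coord order as C):

    λ_1 → (0, 9, 2)
    λ_2 → (1, 5, 5)
    λ_3 → (11, 1, 0)
    λ_4 → (2, 7, 4)
    λ_5 → (1, 5, 5)
    λ_6 → (1, 5, 5)
    λ_7 → (1, 5, 5)
    λ_8 → (0, 9, 2)
    λ_9 → (2, 7, 4)
    λ_10 → (5, 1, 4)
    λ_11 → (11, 1, 0)
    λ_12 → (2, 7, 4)
    λ_13 → (1, 5, 5)
    λ_14 → (0, 9, 2)

Grouping the 14 weights by Ā_13-representative: 5 linkage classes.

[[1, 8, 14], [2, 5, 6, 7, 13], [3, 11], [4, 9, 12], [10]]


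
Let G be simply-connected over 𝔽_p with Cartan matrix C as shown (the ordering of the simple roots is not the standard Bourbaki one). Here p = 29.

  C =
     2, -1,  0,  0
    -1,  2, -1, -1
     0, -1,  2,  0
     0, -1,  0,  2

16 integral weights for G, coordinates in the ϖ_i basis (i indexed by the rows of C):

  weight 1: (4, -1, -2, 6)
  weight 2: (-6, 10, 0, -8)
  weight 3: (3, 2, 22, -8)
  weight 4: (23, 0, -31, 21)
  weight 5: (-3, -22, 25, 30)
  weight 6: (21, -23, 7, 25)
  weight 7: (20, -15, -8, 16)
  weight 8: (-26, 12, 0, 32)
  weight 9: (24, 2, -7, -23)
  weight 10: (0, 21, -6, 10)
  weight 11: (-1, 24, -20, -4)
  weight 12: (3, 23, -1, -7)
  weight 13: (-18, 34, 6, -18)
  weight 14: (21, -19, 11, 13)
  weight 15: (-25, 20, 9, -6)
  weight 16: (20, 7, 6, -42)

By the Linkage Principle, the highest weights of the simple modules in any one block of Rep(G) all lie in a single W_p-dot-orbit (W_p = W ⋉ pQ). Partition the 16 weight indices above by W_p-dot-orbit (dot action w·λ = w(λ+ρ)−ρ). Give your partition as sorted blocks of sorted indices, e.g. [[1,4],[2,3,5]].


Root system D_4: the 4×4 matrix C matches after relabeling.

Ā_29 reps of the 16 weights (D_4, coords as presented):

  [1] (4, 1, 0, 6);  [2] (4, 1, 0, 6);  [3] (0, 3, 19, 3);  [4] (4, 1, 0, 6);  [5] (16, 3, 2, 3);  [6] (0, 3, 14, 4);  [7] (0, 3, 14, 4);  [8] (4, 7, 6, 4);  [9] (0, 3, 19, 3);  [10] (4, 1, 0, 6);  [11] (0, 3, 19, 3);  [12] (4, 1, 0, 6);  [13] (4, 7, 6, 4);  [14] (4, 7, 6, 4);  [15] (16, 3, 2, 3);  [16] (0, 3, 14, 4)

5 distinct reps among the 16 weights ⇒ 5 W_29-linkage classes:

[[1, 2, 4, 10, 12], [3, 9, 11], [5, 15], [6, 7, 16], [8, 13, 14]]


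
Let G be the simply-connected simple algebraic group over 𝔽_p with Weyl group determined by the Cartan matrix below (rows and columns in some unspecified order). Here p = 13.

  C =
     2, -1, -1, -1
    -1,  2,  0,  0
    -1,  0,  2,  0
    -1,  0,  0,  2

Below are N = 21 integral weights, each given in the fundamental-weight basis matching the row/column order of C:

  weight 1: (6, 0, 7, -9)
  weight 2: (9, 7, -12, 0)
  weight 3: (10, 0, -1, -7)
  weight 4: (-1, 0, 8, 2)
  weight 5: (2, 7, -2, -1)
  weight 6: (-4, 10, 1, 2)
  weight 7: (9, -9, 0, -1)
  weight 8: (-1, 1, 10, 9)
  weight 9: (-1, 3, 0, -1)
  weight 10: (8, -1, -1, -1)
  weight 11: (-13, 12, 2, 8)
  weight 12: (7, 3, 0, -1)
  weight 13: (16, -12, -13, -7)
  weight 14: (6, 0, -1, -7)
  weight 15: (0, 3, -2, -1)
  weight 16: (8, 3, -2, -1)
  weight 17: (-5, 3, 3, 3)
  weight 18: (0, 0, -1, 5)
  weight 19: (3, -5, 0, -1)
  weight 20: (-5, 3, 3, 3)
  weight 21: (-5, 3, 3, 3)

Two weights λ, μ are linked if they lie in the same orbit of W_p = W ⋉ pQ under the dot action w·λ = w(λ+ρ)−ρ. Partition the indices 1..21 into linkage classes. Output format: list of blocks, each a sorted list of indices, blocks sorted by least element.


Cartan matrix: type D_4 (|W|=192); un-permuting the 4 rows.

W_13-reps of the 21 weights in Ā_13 (same 4-coord order as C):

    λ_1+ρ ↦ (0, 2, 5, 5)
    λ_2+ρ ↦ (0, 2, 5, 5)
    λ_3+ρ ↦ (1, 1, 0, 6)
    λ_4+ρ ↦ (0, 1, 9, 3)
    λ_5+ρ ↦ (2, 8, 1, 0)
    λ_6+ρ ↦ (2, 8, 1, 0)
    λ_7+ρ ↦ (2, 8, 1, 0)
    λ_8+ρ ↦ (2, 8, 1, 0)
    λ_9+ρ ↦ (0, 4, 1, 0)
    λ_10+ρ ↦ (4, 0, 0, 0)
    λ_11+ρ ↦ (0, 1, 9, 3)
    λ_12+ρ ↦ (0, 4, 1, 0)
    λ_13+ρ ↦ (1, 1, 0, 6)
    λ_14+ρ ↦ (1, 1, 0, 6)
    λ_15+ρ ↦ (0, 4, 1, 0)
    λ_16+ρ ↦ (0, 4, 1, 0)
    λ_17+ρ ↦ (4, 0, 0, 0)
    λ_18+ρ ↦ (1, 1, 0, 6)
    λ_19+ρ ↦ (0, 4, 1, 0)
    λ_20+ρ ↦ (4, 0, 0, 0)
    λ_21+ρ ↦ (4, 0, 0, 0)

Linkage partition of the 21 weights (6 classes, p=13):

[[1, 2], [3, 13, 14, 18], [4, 11], [5, 6, 7, 8], [9, 12, 15, 16, 19], [10, 17, 20, 21]]


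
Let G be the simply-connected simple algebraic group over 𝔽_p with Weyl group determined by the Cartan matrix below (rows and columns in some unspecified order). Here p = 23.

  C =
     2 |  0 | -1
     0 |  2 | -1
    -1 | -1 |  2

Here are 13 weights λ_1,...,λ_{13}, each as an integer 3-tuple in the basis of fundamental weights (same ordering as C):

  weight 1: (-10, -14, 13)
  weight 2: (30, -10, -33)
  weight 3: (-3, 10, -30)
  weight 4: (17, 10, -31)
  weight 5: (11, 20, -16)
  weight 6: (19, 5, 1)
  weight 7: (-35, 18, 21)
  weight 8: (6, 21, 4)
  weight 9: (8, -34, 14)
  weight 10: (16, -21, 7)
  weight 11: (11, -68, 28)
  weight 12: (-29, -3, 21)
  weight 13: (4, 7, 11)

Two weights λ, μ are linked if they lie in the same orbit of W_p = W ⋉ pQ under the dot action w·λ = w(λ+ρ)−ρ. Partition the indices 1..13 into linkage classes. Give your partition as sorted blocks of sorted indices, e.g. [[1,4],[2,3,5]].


Cartan matrix: type A_3 (|W|=24); un-permuting the 3 rows.

Each λ_j+ρ reduced to Ā_23; 3-tuples below use C's row order:

  [1] (1, 5, 8)
  [2] (1, 5, 8)
  [3] (3, 6, 12)
  [4] (4, 11, 1)
  [5] (3, 6, 12)
  [6] (15, 1, 2)
  [7] (4, 11, 1)
  [8] (4, 11, 1)
  [9] (1, 5, 8)
  [10] (3, 6, 12)
  [11] (3, 6, 12)
  [12] (15, 1, 2)
  [13] (3, 6, 12)

These 13 weights hit 4 W_23-dot-orbits; sizes (3, 5, 3, 2):

[[1, 2, 9], [3, 5, 10, 11, 13], [4, 7, 8], [6, 12]]


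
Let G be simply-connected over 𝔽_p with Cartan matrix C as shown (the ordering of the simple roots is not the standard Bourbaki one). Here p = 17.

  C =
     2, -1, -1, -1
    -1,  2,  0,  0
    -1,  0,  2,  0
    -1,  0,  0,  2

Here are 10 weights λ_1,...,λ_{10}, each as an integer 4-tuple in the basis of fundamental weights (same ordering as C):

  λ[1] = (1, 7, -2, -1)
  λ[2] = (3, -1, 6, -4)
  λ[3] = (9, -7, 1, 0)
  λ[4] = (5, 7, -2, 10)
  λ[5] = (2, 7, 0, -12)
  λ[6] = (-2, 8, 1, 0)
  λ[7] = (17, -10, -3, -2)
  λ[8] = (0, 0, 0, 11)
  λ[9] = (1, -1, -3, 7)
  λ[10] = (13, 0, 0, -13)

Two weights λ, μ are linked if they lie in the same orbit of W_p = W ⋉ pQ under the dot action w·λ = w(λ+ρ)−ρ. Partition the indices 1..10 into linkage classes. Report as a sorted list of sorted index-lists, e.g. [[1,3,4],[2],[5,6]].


C ↔ D_4 under row/col permutation; |W(D_4)| = 192.

W_17-reps of the 10 weights in Ā_17 (same 4-coord order as C):

    1: (1, 8, 1, 0)
    2: (1, 0, 7, 3)
    3: (4, 6, 2, 1)
    4: (1, 0, 7, 3)
    5: (1, 0, 7, 3)
    6: (1, 8, 1, 0)
    7: (1, 8, 1, 0)
    8: (1, 1, 1, 12)
    9: (0, 0, 2, 8)
    10: (1, 1, 1, 12)

Partition of {1..10} into 5 W_17-dot-orbits:

[[1, 6, 7], [2, 4, 5], [3], [8, 10], [9]]


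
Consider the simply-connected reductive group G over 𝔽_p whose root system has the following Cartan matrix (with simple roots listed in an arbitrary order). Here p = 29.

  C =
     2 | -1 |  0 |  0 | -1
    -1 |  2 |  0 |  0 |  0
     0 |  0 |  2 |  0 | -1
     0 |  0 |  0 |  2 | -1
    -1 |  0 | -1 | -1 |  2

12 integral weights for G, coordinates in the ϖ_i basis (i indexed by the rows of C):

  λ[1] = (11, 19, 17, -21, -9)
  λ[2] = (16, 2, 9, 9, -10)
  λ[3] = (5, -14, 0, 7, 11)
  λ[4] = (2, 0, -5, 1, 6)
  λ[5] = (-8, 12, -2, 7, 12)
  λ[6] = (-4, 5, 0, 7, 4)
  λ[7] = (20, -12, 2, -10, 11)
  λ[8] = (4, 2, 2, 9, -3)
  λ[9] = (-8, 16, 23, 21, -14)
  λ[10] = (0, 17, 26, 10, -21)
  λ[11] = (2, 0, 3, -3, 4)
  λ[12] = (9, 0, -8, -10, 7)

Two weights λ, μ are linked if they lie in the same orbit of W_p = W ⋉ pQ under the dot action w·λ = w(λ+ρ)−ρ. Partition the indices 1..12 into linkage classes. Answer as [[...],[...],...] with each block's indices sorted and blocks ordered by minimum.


Cartan matrix: type D_5 (|W|=1920); un-permuting the 5 rows.

Each λ_j+ρ reduced to Ā_29; 5-tuples below use C's row order:

  1: (3, 1, 4, 2, 3);  2: (2, 1, 1, 1, 7);  3: (3, 3, 1, 8, 2);  4: (3, 1, 4, 2, 3);  5: (3, 3, 1, 8, 2);  6: (3, 3, 1, 8, 2);  7: (3, 1, 4, 2, 3);  8: (3, 3, 1, 8, 2);  9: (3, 1, 4, 2, 3);  10: (2, 1, 1, 1, 7);  11: (3, 1, 4, 2, 3);  12: (2, 1, 1, 1, 7)

Partition of {1..12} into 3 W_29-dot-orbits:

[[1, 4, 7, 9, 11], [2, 10, 12], [3, 5, 6, 8]]


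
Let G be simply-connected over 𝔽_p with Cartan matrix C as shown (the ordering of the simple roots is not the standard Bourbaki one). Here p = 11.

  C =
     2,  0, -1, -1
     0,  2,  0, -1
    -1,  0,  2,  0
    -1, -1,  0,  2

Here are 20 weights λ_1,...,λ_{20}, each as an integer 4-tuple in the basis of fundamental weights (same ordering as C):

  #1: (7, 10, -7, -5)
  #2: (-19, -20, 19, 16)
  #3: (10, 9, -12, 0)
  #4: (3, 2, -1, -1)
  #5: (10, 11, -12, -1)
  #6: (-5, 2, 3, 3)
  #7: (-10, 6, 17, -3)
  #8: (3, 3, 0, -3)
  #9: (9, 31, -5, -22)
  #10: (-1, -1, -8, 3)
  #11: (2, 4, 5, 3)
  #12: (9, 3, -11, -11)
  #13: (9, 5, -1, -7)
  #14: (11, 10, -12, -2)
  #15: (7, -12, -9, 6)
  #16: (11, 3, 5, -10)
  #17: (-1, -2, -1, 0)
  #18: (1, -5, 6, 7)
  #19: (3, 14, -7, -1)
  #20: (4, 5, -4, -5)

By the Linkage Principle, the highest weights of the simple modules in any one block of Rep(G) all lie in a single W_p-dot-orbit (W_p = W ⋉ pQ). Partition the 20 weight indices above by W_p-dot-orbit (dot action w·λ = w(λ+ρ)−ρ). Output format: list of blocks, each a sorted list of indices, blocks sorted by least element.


Cartan matrix: type A_4 (|W|=120); un-permuting the 4 rows.

λ_j+ρ reflected into Ā_11 (⟨·,θ^∨⟩≤11); 4-tuples as given:

    [1] (2, 3, 0, 2)
    [2] (1, 0, 6, 2)
    [3] (0, 1, 0, 0)
    [4] (4, 3, 0, 0)
    [5] (0, 1, 0, 0)
    [6] (4, 3, 0, 0)
    [7] (2, 3, 0, 2)
    [8] (2, 2, 1, 2)
    [9] (4, 0, 0, 6)
    [10] (4, 3, 0, 0)
    [11] (2, 2, 1, 2)
    [12] (4, 0, 0, 6)
    [13] (4, 0, 0, 6)
    [14] (0, 1, 0, 0)
    [15] (4, 3, 0, 0)
    [16] (2, 2, 1, 2)
    [17] (0, 1, 0, 0)
    [18] (2, 2, 1, 2)
    [19] (2, 3, 0, 2)
    [20] (2, 2, 1, 2)

These 20 weights hit 6 W_11-dot-orbits; sizes (3, 1, 4, 4, 5, 3):

[[1, 7, 19], [2], [3, 5, 14, 17], [4, 6, 10, 15], [8, 11, 16, 18, 20], [9, 12, 13]]


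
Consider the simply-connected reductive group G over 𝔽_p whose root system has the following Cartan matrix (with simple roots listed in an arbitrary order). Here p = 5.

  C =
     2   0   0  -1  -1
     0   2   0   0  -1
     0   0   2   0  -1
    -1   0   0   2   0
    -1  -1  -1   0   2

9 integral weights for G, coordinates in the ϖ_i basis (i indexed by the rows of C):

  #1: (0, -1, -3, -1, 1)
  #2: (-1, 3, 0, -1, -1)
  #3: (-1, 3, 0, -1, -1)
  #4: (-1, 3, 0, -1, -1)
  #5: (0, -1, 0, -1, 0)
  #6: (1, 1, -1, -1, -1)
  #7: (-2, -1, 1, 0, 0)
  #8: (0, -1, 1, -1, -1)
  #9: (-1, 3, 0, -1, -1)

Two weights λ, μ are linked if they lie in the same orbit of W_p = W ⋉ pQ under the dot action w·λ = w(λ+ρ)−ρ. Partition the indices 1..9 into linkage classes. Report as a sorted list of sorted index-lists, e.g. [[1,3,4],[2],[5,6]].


Cartan matrix: type D_5 (|W|=1920); un-permuting the 5 rows.

Folding the 9 weights λ_j+ρ into Ā_5 (reps in the given 5-coord order):

  [1] (1, 0, 2, 0, 0)
  [2] (0, 4, 1, 0, 0)
  [3] (0, 4, 1, 0, 0)
  [4] (0, 4, 1, 0, 0)
  [5] (1, 0, 1, 0, 1)
  [6] (1, 2, 0, 0, 0)
  [7] (1, 0, 2, 0, 0)
  [8] (1, 0, 2, 0, 0)
  [9] (0, 4, 1, 0, 0)

The 9 indices split into 4 linkage classes (same alcove rep ⇔ same W_5-dot-orbit):

[[1, 7, 8], [2, 3, 4, 9], [5], [6]]


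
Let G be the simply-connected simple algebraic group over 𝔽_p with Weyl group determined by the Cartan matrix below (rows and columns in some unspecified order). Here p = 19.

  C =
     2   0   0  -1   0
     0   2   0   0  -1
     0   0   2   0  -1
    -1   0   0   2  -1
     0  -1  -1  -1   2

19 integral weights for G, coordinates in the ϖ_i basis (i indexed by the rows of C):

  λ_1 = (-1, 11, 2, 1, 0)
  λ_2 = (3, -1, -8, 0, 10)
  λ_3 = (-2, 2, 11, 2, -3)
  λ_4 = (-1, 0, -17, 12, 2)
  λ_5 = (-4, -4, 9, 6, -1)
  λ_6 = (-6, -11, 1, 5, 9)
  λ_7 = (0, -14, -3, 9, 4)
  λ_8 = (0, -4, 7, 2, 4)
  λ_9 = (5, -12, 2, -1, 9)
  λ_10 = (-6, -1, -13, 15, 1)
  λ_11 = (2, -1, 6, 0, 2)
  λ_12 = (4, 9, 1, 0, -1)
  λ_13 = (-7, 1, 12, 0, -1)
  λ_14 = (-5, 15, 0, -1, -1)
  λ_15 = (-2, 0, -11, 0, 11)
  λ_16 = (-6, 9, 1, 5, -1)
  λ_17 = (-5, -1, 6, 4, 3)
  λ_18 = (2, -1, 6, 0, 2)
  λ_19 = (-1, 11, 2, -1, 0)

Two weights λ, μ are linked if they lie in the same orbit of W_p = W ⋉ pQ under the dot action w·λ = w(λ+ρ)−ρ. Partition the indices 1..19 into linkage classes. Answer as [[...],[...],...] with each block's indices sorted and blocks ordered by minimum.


Cartan matrix: type D_5 (|W|=1920); un-permuting the 5 rows.

Folding the 19 weights λ_j+ρ into Ā_19 (reps in the given 5-coord order):

  1: (0, 12, 3, 0, 1)
  2: (3, 0, 7, 1, 3)
  3: (1, 1, 10, 0, 2)
  4: (0, 12, 3, 0, 1)
  5: (3, 0, 7, 1, 3)
  6: (5, 10, 2, 1, 0)
  7: (1, 3, 8, 0, 2)
  8: (1, 3, 8, 0, 2)
  9: (5, 10, 2, 1, 0)
  10: (5, 10, 2, 1, 0)
  11: (3, 0, 7, 1, 3)
  12: (5, 10, 2, 1, 0)
  13: (1, 3, 8, 0, 2)
  14: (0, 12, 3, 0, 1)
  15: (1, 1, 10, 0, 2)
  16: (5, 10, 2, 1, 0)
  17: (3, 0, 7, 1, 3)
  18: (3, 0, 7, 1, 3)
  19: (0, 12, 3, 0, 1)

Partition of {1..19} into 5 W_19-dot-orbits:

[[1, 4, 14, 19], [2, 5, 11, 17, 18], [3, 15], [6, 9, 10, 12, 16], [7, 8, 13]]


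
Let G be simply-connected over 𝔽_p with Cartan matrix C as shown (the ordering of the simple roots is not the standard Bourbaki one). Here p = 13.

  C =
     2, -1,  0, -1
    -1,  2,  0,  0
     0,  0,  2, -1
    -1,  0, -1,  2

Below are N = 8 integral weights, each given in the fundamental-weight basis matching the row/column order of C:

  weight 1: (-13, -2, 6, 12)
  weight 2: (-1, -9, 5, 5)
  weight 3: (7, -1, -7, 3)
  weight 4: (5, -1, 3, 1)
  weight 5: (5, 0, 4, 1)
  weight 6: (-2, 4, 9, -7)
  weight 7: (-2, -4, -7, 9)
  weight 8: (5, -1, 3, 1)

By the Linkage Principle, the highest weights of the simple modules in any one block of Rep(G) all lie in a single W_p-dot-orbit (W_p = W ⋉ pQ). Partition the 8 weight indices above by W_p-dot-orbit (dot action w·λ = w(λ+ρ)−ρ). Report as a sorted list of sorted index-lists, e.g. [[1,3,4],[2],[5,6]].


Cartan matrix: type A_4 (|W|=120); un-permuting the 4 rows.

λ_j+ρ reflected into Ā_13 (⟨·,θ^∨⟩≤13); 4-tuples as given:

  [1] (1, 5, 0, 0)
  [2] (6, 0, 4, 2)
  [3] (6, 0, 4, 2)
  [4] (6, 0, 4, 2)
  [5] (6, 0, 4, 2)
  [6] (4, 2, 3, 1)
  [7] (3, 1, 6, 0)
  [8] (6, 0, 4, 2)

Linkage partition of the 8 weights (4 classes, p=13):

[[1], [2, 3, 4, 5, 8], [6], [7]]


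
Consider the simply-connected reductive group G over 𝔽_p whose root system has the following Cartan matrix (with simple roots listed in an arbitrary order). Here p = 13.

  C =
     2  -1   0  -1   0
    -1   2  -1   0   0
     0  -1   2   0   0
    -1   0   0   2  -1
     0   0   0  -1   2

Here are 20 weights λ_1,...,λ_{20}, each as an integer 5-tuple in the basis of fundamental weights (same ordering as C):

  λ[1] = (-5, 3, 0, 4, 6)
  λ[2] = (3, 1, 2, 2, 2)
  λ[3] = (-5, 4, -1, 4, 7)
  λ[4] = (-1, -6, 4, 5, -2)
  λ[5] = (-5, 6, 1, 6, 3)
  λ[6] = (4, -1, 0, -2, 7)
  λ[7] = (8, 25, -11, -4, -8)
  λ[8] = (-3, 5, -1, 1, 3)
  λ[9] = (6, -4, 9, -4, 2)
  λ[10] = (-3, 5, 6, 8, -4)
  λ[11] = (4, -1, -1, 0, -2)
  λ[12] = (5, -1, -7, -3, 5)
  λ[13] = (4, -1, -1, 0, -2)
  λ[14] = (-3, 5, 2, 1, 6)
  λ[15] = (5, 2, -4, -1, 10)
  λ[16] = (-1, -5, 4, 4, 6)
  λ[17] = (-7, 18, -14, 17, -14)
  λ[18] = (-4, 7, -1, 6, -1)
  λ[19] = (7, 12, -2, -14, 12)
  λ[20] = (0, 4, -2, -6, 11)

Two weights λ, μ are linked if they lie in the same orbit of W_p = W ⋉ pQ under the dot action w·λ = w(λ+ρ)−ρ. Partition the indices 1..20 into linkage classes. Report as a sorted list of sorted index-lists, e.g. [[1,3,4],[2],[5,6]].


Root system A_5: the 5×5 matrix C matches after relabeling.

Ā_13 reps of the 20 weights (A_5, coords as presented):

    [1] (4, 0, 1, 1, 7)
    [2] (4, 2, 1, 3, 1)
    [3] (4, 0, 1, 1, 7)
    [4] (5, 0, 0, 0, 1)
    [5] (4, 2, 1, 3, 1)
    [6] (4, 0, 1, 1, 7)
    [7] (1, 3, 6, 2, 1)
    [8] (2, 4, 0, 0, 4)
    [9] (1, 3, 6, 2, 1)
    [10] (2, 4, 0, 0, 4)
    [11] (5, 0, 0, 0, 1)
    [12] (2, 4, 0, 0, 4)
    [13] (5, 0, 0, 0, 1)
    [14] (2, 4, 0, 0, 4)
    [15] (2, 4, 0, 0, 4)
    [16] (4, 0, 1, 1, 7)
    [17] (5, 0, 0, 0, 1)
    [18] (3, 5, 0, 4, 0)
    [19] (5, 0, 0, 0, 1)
    [20] (4, 0, 1, 1, 7)

Linkage partition of the 20 weights (6 classes, p=13):

[[1, 3, 6, 16, 20], [2, 5], [4, 11, 13, 17, 19], [7, 9], [8, 10, 12, 14, 15], [18]]


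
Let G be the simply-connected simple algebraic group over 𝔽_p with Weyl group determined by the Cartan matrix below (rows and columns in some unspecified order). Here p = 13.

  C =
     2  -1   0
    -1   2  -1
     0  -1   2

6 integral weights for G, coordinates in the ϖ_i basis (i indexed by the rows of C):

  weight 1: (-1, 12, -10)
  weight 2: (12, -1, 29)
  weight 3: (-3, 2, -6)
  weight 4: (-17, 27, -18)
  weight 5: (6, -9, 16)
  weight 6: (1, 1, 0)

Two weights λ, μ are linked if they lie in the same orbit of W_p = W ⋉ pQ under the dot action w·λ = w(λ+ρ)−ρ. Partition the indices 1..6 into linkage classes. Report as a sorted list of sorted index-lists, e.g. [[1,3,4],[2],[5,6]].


Root system A_3: the 3×3 matrix C matches after relabeling.

Ā_13 reps of the 6 weights (A_3, coords as presented):

  λ_1+ρ ↦ (0, 4, 9)
  λ_2+ρ ↦ (0, 4, 9)
  λ_3+ρ ↦ (2, 2, 1)
  λ_4+ρ ↦ (2, 2, 1)
  λ_5+ρ ↦ (3, 4, 5)
  λ_6+ρ ↦ (2, 2, 1)

Linkage partition of the 6 weights (3 classes, p=13):

[[1, 2], [3, 4, 6], [5]]


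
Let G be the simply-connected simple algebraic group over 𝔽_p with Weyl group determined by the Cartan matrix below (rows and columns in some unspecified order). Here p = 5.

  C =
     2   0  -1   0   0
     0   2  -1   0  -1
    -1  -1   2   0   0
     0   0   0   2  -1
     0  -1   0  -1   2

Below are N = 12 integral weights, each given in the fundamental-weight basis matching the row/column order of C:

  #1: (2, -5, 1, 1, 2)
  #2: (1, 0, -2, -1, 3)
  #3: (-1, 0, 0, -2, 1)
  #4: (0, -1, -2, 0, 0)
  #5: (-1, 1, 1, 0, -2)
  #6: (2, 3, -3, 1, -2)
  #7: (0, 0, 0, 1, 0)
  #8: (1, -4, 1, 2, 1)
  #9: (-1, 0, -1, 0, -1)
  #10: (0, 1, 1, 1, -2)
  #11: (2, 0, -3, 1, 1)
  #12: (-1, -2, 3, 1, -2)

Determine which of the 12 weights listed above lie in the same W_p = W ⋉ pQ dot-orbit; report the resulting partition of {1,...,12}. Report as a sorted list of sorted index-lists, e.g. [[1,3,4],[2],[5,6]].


Dynkin diagram of C (from the 8 off-diagonal −1 entries): A_5.

λ_j+ρ reflected into Ā_5 (⟨·,θ^∨⟩≤5); 5-tuples as given:

  1: (0, 1, 2, 0, 1)
  2: (0, 0, 1, 1, 3)
  3: (0, 1, 1, 1, 1)
  4: (0, 1, 0, 1, 0)
  5: (0, 1, 2, 0, 1)
  6: (0, 1, 2, 0, 1)
  7: (0, 1, 1, 1, 1)
  8: (0, 1, 1, 1, 1)
  9: (0, 1, 0, 1, 0)
  10: (0, 1, 2, 0, 1)
  11: (0, 1, 1, 1, 1)
  12: (0, 1, 2, 0, 1)

Grouping the 12 weights by Ā_5-representative: 4 linkage classes.

[[1, 5, 6, 10, 12], [2], [3, 7, 8, 11], [4, 9]]


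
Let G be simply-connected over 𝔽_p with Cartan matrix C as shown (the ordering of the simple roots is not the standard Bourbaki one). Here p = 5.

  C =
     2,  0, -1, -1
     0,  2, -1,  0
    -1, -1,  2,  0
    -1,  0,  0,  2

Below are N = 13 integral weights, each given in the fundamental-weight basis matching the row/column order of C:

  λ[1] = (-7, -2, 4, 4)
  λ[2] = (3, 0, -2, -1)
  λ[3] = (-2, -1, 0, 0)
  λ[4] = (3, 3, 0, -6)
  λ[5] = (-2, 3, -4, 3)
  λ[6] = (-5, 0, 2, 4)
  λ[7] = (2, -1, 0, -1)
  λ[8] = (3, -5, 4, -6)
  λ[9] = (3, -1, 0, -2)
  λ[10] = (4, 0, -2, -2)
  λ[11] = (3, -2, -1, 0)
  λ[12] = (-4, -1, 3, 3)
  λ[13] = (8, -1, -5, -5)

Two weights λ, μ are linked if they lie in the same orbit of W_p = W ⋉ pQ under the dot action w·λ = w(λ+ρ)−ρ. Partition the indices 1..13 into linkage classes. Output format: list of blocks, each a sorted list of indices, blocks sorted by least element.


Dynkin diagram of C (from the 6 off-diagonal −1 entries): A_4.

Ā_5 reps of the 13 weights (A_4, coords as presented):

  λ_1 → (3, 0, 1, 0)
  λ_2 → (3, 0, 1, 0)
  λ_3 → (1, 0, 0, 0)
  λ_4 → (1, 0, 0, 0)
  λ_5 → (3, 0, 1, 0)
  λ_6 → (3, 0, 1, 1)
  λ_7 → (3, 0, 1, 0)
  λ_8 → (1, 0, 0, 0)
  λ_9 → (3, 0, 1, 1)
  λ_10 → (3, 0, 1, 1)
  λ_11 → (3, 0, 1, 1)
  λ_12 → (3, 0, 1, 1)
  λ_13 → (1, 0, 0, 0)

The 13 indices split into 3 linkage classes (same alcove rep ⇔ same W_5-dot-orbit):

[[1, 2, 5, 7], [3, 4, 8, 13], [6, 9, 10, 11, 12]]


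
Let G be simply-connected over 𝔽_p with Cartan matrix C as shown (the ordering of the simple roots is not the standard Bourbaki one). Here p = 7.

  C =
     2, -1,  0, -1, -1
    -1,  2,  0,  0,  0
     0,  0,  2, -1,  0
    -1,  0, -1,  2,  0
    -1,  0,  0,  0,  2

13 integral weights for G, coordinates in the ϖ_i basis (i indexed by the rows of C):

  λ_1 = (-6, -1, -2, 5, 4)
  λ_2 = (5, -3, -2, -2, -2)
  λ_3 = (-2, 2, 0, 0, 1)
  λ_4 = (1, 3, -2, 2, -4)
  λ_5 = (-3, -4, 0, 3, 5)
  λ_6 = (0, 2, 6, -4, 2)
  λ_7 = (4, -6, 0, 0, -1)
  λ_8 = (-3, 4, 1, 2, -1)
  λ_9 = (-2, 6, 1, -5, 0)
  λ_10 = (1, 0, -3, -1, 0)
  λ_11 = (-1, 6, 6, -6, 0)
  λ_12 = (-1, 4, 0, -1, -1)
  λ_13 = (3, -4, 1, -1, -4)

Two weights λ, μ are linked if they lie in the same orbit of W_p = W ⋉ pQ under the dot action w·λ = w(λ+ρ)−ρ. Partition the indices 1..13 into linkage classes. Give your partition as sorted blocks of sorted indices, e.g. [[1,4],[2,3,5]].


D_5 Cartan matrix, 5 simple roots permuted; ρ=(1,1,1,1,1).

Folding the 13 weights λ_j+ρ into Ā_7 (reps in the given 5-coord order):

    1: (0, 5, 1, 0, 0)
    2: (1, 2, 1, 0, 1)
    3: (1, 2, 1, 0, 1)
    4: (1, 2, 1, 0, 1)
    5: (1, 2, 1, 0, 1)
    6: (0, 1, 0, 2, 1)
    7: (0, 5, 1, 0, 0)
    8: (1, 2, 1, 0, 1)
    9: (2, 0, 1, 0, 2)
    10: (0, 1, 0, 2, 1)
    11: (2, 0, 1, 0, 2)
    12: (0, 5, 1, 0, 0)
    13: (0, 1, 0, 2, 1)

4 distinct reps among the 13 weights ⇒ 4 W_7-linkage classes:

[[1, 7, 12], [2, 3, 4, 5, 8], [6, 10, 13], [9, 11]]


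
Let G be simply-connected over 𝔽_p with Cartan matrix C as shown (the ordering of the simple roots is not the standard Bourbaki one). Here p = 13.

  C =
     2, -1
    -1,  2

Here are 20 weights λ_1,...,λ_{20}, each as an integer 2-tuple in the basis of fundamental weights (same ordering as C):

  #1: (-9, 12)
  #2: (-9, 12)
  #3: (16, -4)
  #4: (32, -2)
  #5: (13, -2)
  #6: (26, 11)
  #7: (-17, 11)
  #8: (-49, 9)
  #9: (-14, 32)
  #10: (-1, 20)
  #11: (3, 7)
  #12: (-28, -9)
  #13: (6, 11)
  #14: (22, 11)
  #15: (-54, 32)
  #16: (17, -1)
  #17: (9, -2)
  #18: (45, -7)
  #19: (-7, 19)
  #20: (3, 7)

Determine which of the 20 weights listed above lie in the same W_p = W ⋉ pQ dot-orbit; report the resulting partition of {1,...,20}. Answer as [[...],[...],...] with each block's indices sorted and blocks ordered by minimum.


C ↔ A_2 under row/col permutation; |W(A_2)| = 6.

Folding the 20 weights λ_j+ρ into Ā_13 (reps in the given 2-coord order):

  λ_1+ρ ↦ (8, 5) · λ_2+ρ ↦ (8, 5) · λ_3+ρ ↦ (9, 1) · λ_4+ρ ↦ (1, 6) · λ_5+ρ ↦ (12, 0) · λ_6+ρ ↦ (12, 0) · λ_7+ρ ↦ (9, 1) · λ_8+ρ ↦ (9, 1) · λ_9+ρ ↦ (0, 7) · λ_10+ρ ↦ (8, 5) · λ_11+ρ ↦ (4, 8) · λ_12+ρ ↦ (4, 8) · λ_13+ρ ↦ (1, 6) · λ_14+ρ ↦ (9, 1) · λ_15+ρ ↦ (1, 6) · λ_16+ρ ↦ (8, 5) · λ_17+ρ ↦ (9, 1) · λ_18+ρ ↦ (1, 6) · λ_19+ρ ↦ (1, 6) · λ_20+ρ ↦ (4, 8)

Grouping the 20 weights by Ā_13-representative: 6 linkage classes.

[[1, 2, 10, 16], [3, 7, 8, 14, 17], [4, 13, 15, 18, 19], [5, 6], [9], [11, 12, 20]]
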